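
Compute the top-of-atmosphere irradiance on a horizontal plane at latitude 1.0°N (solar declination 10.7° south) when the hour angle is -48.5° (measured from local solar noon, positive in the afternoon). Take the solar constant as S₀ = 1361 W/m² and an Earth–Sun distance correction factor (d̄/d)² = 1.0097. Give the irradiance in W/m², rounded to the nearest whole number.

890 W/m²

cos θ_z = sin φ sin δ + cos φ cos δ cos H = (0.0175)(-0.1857) + (0.9998)(0.9826)(0.6626) = 0.6477.
Top-of-atmosphere irradiance = S₀ (d̄/d)² cos θ_z = 1361 × 1.0097 × 0.6477 = 890.07 W/m².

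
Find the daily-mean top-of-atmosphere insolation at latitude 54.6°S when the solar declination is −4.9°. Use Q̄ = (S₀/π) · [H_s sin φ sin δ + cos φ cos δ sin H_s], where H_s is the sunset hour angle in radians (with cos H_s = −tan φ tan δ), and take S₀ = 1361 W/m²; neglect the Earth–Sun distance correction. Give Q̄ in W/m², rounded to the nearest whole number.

299 W/m²

cos H_s = −tan(-54.6°) · tan(-4.9°) = -0.1206, so H_s = arccos(-0.1206) = 96.93°. In radians, H_s = 1.6917.
H_s sin φ sin δ = 1.6917 × -0.8151 × -0.0854 = 0.1178.
cos φ cos δ sin H_s = 0.5793 × 0.9963 × 0.9927 = 0.5729.
Q̄ = (1361/π) × (0.1178 + 0.5729) = 433.22 × 0.6907 = 299.23 W/m².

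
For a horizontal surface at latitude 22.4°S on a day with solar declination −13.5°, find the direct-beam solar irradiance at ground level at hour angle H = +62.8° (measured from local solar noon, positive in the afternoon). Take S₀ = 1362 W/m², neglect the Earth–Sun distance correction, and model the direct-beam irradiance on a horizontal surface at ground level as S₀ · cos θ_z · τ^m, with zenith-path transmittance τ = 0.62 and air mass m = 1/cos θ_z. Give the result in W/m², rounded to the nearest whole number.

With φ = -22.4°, δ = -13.5°, H = 62.80°: sin φ sin δ = 0.0890, cos φ cos δ cos H = 0.4109, so cos θ_z = 0.4999.
Air mass m = 1/cos θ_z = 1/0.4999 = 2.000; τ^m = 0.62^2.000 = 0.3844.
Surface direct beam = 1362 × 0.4999 × 0.3844 = 261.72 W/m².

262 W/m²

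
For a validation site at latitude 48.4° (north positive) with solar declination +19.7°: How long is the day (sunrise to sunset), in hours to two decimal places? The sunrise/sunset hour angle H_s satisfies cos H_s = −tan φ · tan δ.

15.17 hours

cos H_s = −tan(48.4°) · tan(19.7°) = -0.4033, so H_s = arccos(-0.4033) = 113.78°.
Day length = 2 H_s / 15° h⁻¹ = 227.56° / 15 = 15.171 h.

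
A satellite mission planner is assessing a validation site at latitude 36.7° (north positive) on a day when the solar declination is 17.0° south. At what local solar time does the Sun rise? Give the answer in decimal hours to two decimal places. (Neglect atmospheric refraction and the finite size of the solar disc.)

6.88 h

cos H_s = −tan(36.7°) · tan(-17.0°) = 0.2279, so H_s = arccos(0.2279) = 76.83°.
Sunrise is at 12 − H_s/15 = 12 − 5.122 = 6.878 h local solar time.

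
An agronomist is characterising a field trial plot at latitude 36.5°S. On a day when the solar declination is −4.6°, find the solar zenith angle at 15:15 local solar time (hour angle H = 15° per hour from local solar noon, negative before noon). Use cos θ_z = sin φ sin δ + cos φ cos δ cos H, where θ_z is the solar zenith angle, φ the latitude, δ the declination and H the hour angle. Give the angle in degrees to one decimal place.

54.8°

Hour angle H = 15° × (15.25 − 12) = 48.75°.
With φ = -36.5°, δ = -4.6°, H = 48.75°: sin φ sin δ = 0.0477, cos φ cos δ cos H = 0.5283, so cos θ_z = 0.5760.
θ_z = arccos(0.5760) = 54.83°.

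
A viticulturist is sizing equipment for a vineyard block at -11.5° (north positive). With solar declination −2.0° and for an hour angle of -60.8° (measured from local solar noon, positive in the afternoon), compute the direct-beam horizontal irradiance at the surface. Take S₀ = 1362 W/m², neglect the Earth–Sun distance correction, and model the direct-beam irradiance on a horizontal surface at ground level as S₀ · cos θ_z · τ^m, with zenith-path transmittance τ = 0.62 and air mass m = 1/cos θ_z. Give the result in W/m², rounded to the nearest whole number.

cos θ_z = sin(-11.5°) sin(-2.0°) + cos(-11.5°) cos(-2.0°) cos(-60.80°) = 0.0070 + 0.4778 = 0.4848.
Air mass m = 1/cos θ_z = 1/0.4848 = 2.063; τ^m = 0.62^2.063 = 0.3730.
Surface direct beam = 1362 × 0.4848 × 0.3730 = 246.29 W/m².

246 W/m²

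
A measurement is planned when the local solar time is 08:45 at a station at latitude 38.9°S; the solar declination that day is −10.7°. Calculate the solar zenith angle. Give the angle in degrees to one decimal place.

Hour angle H = 15° × (8.75 − 12) = -48.75°.
cos θ_z = sin φ sin δ + cos φ cos δ cos H = (-0.6280)(-0.1857) + (0.7782)(0.9826)(0.6593) = 0.6208.
θ_z = arccos(0.6208) = 51.63°.

51.6°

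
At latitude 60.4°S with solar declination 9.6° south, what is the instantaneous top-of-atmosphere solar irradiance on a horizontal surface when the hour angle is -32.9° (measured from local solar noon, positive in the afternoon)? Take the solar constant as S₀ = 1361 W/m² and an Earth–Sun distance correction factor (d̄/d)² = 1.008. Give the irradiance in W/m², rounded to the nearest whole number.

760 W/m²

cos θ_z = sin φ sin δ + cos φ cos δ cos H = (-0.8695)(-0.1668) + (0.4939)(0.9860)(0.8396) = 0.5539.
Top-of-atmosphere irradiance = S₀ (d̄/d)² cos θ_z = 1361 × 1.008 × 0.5539 = 759.89 W/m².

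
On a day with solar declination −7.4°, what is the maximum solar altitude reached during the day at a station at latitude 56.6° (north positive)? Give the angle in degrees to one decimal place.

26.0°

At local solar noon the hour angle is zero, so the elevation is 90° − |φ − δ| = 90° − |56.6° − (-7.4°)| = 90° − 64.0° = 26.0°.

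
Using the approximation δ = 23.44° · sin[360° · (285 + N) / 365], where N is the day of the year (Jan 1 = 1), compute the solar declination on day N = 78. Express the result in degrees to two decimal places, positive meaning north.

360 × (285 + 78) / 365 = 358.027°; sin(358.027°) = -0.0344.
δ = 23.44 × -0.0344 = -0.806° ≈ -0.81°.

-0.81°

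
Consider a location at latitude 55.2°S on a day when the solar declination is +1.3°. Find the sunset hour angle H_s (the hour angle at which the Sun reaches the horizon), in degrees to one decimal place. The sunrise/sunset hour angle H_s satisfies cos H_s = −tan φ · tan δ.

The sunset hour angle satisfies cos H_s = −tan φ tan δ = 0.0327, giving H_s = 88.13°.

88.1°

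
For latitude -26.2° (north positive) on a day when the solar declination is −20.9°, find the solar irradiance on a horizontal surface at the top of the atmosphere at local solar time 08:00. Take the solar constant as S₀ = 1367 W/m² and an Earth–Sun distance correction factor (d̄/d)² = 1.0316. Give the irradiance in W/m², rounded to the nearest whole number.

813 W/m²

Hour angle H = 15° × (8 − 12) = -60.00°.
cos θ_z = sin(-26.2°) sin(-20.9°) + cos(-26.2°) cos(-20.9°) cos(-60.00°) = 0.1575 + 0.4191 = 0.5766.
Top-of-atmosphere irradiance = S₀ (d̄/d)² cos θ_z = 1367 × 1.0316 × 0.5766 = 813.12 W/m².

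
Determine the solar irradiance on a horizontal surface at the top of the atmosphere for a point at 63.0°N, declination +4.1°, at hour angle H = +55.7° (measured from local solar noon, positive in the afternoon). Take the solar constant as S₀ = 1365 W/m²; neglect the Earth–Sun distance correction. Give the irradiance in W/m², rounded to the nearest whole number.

435 W/m²

cos θ_z = sin φ sin δ + cos φ cos δ cos H = (0.8910)(0.0715) + (0.4540)(0.9974)(0.5635) = 0.3189.
Top-of-atmosphere irradiance = S₀ cos θ_z = 1365 × 0.3189 = 435.30 W/m².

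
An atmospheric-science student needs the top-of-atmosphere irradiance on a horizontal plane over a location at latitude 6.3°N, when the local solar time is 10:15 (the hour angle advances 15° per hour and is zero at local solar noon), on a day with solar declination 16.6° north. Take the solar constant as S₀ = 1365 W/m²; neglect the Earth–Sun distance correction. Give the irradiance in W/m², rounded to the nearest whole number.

Hour angle H = 15° × (10.25 − 12) = -26.25°.
With φ = 6.3°, δ = 16.6°, H = -26.25°: sin φ sin δ = 0.0313, cos φ cos δ cos H = 0.8543, so cos θ_z = 0.8856.
Top-of-atmosphere irradiance = S₀ cos θ_z = 1365 × 0.8856 = 1208.84 W/m².

1209 W/m²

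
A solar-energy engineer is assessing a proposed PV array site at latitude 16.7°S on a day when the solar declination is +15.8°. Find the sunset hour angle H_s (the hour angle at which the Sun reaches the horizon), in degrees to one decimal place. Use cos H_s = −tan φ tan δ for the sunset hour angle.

85.1°

The sunset hour angle satisfies cos H_s = −tan φ tan δ = 0.0849, giving H_s = 85.13°.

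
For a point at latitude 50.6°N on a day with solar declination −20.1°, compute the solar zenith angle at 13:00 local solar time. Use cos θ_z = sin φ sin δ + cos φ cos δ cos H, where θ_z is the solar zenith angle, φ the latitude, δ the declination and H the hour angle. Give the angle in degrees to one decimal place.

71.9°

Hour angle H = 15° × (13 − 12) = 15.00°.
With φ = 50.6°, δ = -20.1°, H = 15.00°: sin φ sin δ = -0.2656, cos φ cos δ cos H = 0.5758, so cos θ_z = 0.3102.
θ_z = arccos(0.3102) = 71.93°.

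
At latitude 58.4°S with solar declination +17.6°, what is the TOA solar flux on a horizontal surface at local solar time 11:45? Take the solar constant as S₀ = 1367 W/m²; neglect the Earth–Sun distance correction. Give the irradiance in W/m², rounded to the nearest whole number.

329 W/m²

Hour angle H = 15° × (11.75 − 12) = -3.75°.
cos θ_z = sin(-58.4°) sin(17.6°) + cos(-58.4°) cos(17.6°) cos(-3.75°) = -0.2575 + 0.4984 = 0.2409.
Top-of-atmosphere irradiance = S₀ cos θ_z = 1367 × 0.2409 = 329.31 W/m².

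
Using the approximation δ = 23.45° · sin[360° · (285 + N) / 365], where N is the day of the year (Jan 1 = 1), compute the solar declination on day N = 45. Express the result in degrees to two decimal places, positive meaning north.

-13.29°

360 × (285 + 45) / 365 = 325.479°; sin(325.479°) = -0.5667.
δ = 23.45 × -0.5667 = -13.289° ≈ -13.29°.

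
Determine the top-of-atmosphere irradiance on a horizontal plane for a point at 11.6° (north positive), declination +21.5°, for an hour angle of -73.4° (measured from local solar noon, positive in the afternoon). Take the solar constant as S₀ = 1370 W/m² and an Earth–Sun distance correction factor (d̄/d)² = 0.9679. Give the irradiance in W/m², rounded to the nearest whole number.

cos θ_z = sin(11.6°) sin(21.5°) + cos(11.6°) cos(21.5°) cos(-73.40°) = 0.0737 + 0.2604 = 0.3341.
Top-of-atmosphere irradiance = S₀ (d̄/d)² cos θ_z = 1370 × 0.9679 × 0.3341 = 443.02 W/m².

443 W/m²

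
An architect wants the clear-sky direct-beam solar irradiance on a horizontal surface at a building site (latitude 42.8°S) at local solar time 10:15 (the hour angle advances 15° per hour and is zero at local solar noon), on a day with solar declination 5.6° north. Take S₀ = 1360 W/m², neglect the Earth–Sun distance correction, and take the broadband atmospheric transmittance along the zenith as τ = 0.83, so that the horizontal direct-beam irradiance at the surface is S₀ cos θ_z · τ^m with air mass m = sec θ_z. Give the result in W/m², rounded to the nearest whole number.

583 W/m²

Hour angle H = 15° × (10.25 − 12) = -26.25°.
cos θ_z = sin(-42.8°) sin(5.6°) + cos(-42.8°) cos(5.6°) cos(-26.25°) = -0.0663 + 0.6549 = 0.5886.
Air mass m = 1/cos θ_z = 1/0.5886 = 1.699; τ^m = 0.83^1.699 = 0.7286.
Surface direct beam = 1360 × 0.5886 × 0.7286 = 583.24 W/m².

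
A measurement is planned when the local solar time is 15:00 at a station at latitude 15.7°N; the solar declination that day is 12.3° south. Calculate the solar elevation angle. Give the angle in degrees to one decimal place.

Hour angle H = 15° × (15 − 12) = 45.00°.
With φ = 15.7°, δ = -12.3°, H = 45.00°: sin φ sin δ = -0.0576, cos φ cos δ cos H = 0.6651, so cos θ_z = 0.6075.
θ_z = arccos(0.6075) = 52.59°, so the elevation is 90° − 52.59° = 37.41°.

37.4°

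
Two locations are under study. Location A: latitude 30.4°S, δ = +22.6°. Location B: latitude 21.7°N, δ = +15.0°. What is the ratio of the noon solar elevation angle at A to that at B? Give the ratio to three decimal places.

A: 90° − |-30.4 − (22.6)| = 37.00°.
B: 90° − |21.7 − (15.0)| = 83.30°.
Ratio A/B = 37.0000 / 83.3000 = 0.4442.

0.444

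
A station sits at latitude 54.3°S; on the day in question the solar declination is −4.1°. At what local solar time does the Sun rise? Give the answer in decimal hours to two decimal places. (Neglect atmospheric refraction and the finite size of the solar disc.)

cos H_s = −tan(-54.3°) · tan(-4.1°) = -0.0998, so H_s = arccos(-0.0998) = 95.73°.
Sunrise is at 12 − H_s/15 = 12 − 6.382 = 5.618 h local solar time.

5.62 h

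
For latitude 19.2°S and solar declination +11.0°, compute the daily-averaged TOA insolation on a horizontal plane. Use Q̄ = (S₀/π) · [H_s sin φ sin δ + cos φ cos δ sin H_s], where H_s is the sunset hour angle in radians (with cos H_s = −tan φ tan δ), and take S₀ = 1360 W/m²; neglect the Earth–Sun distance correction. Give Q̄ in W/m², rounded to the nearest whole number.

The sunset hour angle satisfies cos H_s = −tan φ tan δ = 0.0677, giving H_s = 86.12°. In radians, H_s = 1.5031.
H_s sin φ sin δ = 1.5031 × -0.3289 × 0.1908 = -0.0943.
cos φ cos δ sin H_s = 0.9444 × 0.9816 × 0.9977 = 0.9249.
Q̄ = (1360/π) × (-0.0943 + 0.9249) = 432.90 × 0.8306 = 359.57 W/m².

360 W/m²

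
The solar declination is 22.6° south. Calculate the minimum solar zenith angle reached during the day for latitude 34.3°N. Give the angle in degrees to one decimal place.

At local solar noon the hour angle is zero, so the zenith angle is |φ − δ| = |34.3° − (-22.6°)| = 56.9°.

56.9°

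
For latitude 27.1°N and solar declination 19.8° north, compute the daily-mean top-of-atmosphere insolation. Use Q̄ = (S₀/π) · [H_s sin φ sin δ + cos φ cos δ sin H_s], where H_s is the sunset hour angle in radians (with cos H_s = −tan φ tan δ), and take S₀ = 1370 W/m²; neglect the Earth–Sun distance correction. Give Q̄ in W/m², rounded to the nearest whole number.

477 W/m²

The sunset hour angle satisfies cos H_s = −tan φ tan δ = -0.1842, giving H_s = 100.61°. In radians, H_s = 1.7560.
H_s sin φ sin δ = 1.7560 × 0.4555 × 0.3387 = 0.2709.
cos φ cos δ sin H_s = 0.8902 × 0.9409 × 0.9829 = 0.8233.
Q̄ = (1370/π) × (0.2709 + 0.8233) = 436.08 × 1.0942 = 477.16 W/m².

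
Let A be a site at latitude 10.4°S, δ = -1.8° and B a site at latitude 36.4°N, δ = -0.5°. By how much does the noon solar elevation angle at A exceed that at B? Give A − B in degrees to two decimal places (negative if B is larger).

+28.30°

A: 90° − |-10.4 − (-1.8)| = 81.40°.
B: 90° − |36.4 − (-0.5)| = 53.10°.
A − B = 81.40 − 53.10 = 28.30°.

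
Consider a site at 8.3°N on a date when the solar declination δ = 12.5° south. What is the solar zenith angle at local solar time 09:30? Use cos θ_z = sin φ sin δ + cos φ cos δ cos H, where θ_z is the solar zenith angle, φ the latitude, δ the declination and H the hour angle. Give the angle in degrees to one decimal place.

Hour angle H = 15° × (9.5 − 12) = -37.50°.
cos θ_z = sin φ sin δ + cos φ cos δ cos H = (0.1444)(-0.2164) + (0.9895)(0.9763)(0.7934) = 0.7352.
θ_z = arccos(0.7352) = 42.68°.

42.7°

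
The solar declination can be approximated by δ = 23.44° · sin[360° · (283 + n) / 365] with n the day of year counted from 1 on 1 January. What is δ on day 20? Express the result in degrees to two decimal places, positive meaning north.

-20.53°

360 × (283 + 20) / 365 = 298.849°; sin(298.849°) = -0.8759.
δ = 23.44 × -0.8759 = -20.531° ≈ -20.53°.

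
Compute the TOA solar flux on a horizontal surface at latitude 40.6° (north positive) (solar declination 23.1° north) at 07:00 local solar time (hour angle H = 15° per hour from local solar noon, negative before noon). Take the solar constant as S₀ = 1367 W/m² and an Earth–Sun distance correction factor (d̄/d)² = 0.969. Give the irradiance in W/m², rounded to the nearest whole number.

Hour angle H = 15° × (7 − 12) = -75.00°.
cos θ_z = sin φ sin δ + cos φ cos δ cos H = (0.6508)(0.3923) + (0.7593)(0.9198)(0.2588) = 0.4361.
Top-of-atmosphere irradiance = S₀ (d̄/d)² cos θ_z = 1367 × 0.969 × 0.4361 = 577.67 W/m².

578 W/m²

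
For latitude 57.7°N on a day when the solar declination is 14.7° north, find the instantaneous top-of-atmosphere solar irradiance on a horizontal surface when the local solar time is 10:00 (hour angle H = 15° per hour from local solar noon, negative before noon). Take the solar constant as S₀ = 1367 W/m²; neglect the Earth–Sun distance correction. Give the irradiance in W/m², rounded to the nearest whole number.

Hour angle H = 15° × (10 − 12) = -30.00°.
With φ = 57.7°, δ = 14.7°, H = -30.00°: sin φ sin δ = 0.2145, cos φ cos δ cos H = 0.4476, so cos θ_z = 0.6621.
Top-of-atmosphere irradiance = S₀ cos θ_z = 1367 × 0.6621 = 905.09 W/m².

905 W/m²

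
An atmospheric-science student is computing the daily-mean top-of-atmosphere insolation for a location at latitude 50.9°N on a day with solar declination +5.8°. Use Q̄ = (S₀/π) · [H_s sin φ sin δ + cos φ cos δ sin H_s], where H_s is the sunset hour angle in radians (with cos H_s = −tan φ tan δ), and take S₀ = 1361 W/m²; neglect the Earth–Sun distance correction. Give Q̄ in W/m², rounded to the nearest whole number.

327 W/m²

cos H_s = −tan(50.9°) · tan(5.8°) = -0.1250, so H_s = arccos(-0.1250) = 97.18°. In radians, H_s = 1.6961.
H_s sin φ sin δ = 1.6961 × 0.7760 × 0.1011 = 0.1331.
cos φ cos δ sin H_s = 0.6307 × 0.9949 × 0.9922 = 0.6226.
Q̄ = (1361/π) × (0.1331 + 0.6226) = 433.22 × 0.7557 = 327.38 W/m².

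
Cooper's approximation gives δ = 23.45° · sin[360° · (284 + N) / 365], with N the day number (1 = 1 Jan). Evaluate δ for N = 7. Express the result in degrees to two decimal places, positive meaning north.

360 × (284 + 7) / 365 = 287.014°; sin(287.014°) = -0.9562.
δ = 23.45 × -0.9562 = -22.423° ≈ -22.42°.

-22.42°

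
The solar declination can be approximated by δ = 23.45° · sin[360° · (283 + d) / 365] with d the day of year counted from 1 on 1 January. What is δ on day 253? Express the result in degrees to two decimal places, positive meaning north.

360 × (283 + 253) / 365 = 528.658°; sin(528.658°) = 0.1967.
δ = 23.45 × 0.1967 = 4.613° ≈ +4.61°.

+4.61°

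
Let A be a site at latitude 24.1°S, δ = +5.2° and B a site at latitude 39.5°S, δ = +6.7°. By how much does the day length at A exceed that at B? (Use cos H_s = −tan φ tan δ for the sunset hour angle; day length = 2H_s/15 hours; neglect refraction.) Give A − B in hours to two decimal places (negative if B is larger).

A: H_s = arccos(−tan -24.1° · tan 5.2°) = 87.67°, so 2H_s/15 = 11.6893 h.
B: H_s = arccos(−tan -39.5° · tan 6.7°) = 84.44°, so 2H_s/15 = 11.2587 h.
A − B = 11.6893 − 11.2587 = 0.4306 h.

+0.43 h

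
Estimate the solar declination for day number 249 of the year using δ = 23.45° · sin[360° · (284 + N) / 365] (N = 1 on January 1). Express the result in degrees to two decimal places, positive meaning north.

360 × (284 + 249) / 365 = 525.699°; sin(525.699°) = 0.2470.
δ = 23.45 × 0.2470 = 5.792° ≈ +5.79°.

+5.79°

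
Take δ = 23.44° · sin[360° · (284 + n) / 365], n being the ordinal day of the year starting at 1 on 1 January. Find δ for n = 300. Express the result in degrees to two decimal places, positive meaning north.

-13.78°

360 × (284 + 300) / 365 = 576.000°; sin(576.000°) = -0.5878.
δ = 23.44 × -0.5878 = -13.778° ≈ -13.78°.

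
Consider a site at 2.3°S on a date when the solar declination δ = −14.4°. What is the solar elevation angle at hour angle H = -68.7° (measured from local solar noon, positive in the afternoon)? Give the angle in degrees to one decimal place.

21.2°

cos θ_z = sin φ sin δ + cos φ cos δ cos H = (-0.0401)(-0.2487) + (0.9992)(0.9686)(0.3633) = 0.3616.
θ_z = arccos(0.3616) = 68.80°, so the elevation is 90° − 68.80° = 21.20°.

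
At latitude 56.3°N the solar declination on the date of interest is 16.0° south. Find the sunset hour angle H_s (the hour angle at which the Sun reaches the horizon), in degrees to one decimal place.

−tan φ tan δ = −(1.4994)(-0.2867) = 0.4299; H_s = arccos(0.4299) = 64.54°.

64.5°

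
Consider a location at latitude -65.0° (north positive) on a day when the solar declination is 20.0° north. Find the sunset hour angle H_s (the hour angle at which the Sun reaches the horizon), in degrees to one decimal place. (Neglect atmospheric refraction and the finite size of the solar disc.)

38.7°

The sunset hour angle satisfies cos H_s = −tan φ tan δ = 0.7805, giving H_s = 38.69°.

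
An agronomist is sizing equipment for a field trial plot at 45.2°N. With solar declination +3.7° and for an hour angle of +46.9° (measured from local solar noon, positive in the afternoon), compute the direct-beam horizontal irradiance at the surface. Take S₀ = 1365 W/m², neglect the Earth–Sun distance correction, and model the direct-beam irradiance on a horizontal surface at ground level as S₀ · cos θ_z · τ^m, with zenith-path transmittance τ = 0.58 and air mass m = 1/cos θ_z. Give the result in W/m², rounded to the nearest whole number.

255 W/m²

With φ = 45.2°, δ = 3.7°, H = 46.90°: sin φ sin δ = 0.0458, cos φ cos δ cos H = 0.4805, so cos θ_z = 0.5263.
Air mass m = 1/cos θ_z = 1/0.5263 = 1.900; τ^m = 0.58^1.900 = 0.3552.
Surface direct beam = 1365 × 0.5263 × 0.3552 = 255.18 W/m².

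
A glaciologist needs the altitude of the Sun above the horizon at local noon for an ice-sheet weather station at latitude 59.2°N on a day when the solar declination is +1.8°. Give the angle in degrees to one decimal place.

At local solar noon the hour angle is zero, so the elevation is 90° − |φ − δ| = 90° − |59.2° − (1.8°)| = 90° − 57.4° = 32.6°.

32.6°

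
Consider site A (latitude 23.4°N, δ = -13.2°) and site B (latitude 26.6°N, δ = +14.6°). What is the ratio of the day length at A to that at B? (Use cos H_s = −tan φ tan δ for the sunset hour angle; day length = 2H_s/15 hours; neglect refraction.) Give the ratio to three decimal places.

0.863

A: H_s = arccos(−tan 23.4° · tan -13.2°) = 84.17°, so 2H_s/15 = 11.2227 h.
B: H_s = arccos(−tan 26.6° · tan 14.6°) = 97.49°, so 2H_s/15 = 12.9987 h.
Ratio A/B = 11.2227 / 12.9987 = 0.8634.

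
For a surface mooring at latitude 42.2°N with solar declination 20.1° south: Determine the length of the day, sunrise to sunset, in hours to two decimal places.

−tan φ tan δ = −(0.9067)(-0.3659) = 0.3318; H_s = arccos(0.3318) = 70.62°.
Day length = 2 H_s / 15° h⁻¹ = 141.24° / 15 = 9.416 h.

9.42 hours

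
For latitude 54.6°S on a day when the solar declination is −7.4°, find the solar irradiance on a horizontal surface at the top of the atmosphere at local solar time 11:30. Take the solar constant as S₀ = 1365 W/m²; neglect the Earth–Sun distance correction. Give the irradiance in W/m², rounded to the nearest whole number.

Hour angle H = 15° × (11.5 − 12) = -7.50°.
cos θ_z = sin(-54.6°) sin(-7.4°) + cos(-54.6°) cos(-7.4°) cos(-7.50°) = 0.1050 + 0.5695 = 0.6745.
Top-of-atmosphere irradiance = S₀ cos θ_z = 1365 × 0.6745 = 920.69 W/m².

921 W/m²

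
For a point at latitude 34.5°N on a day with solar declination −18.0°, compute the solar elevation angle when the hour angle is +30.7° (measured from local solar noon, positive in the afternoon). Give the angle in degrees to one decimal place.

29.9°

With φ = 34.5°, δ = -18.0°, H = 30.70°: sin φ sin δ = -0.1750, cos φ cos δ cos H = 0.6739, so cos θ_z = 0.4989.
θ_z = arccos(0.4989) = 60.07°, so the elevation is 90° − 60.07° = 29.93°.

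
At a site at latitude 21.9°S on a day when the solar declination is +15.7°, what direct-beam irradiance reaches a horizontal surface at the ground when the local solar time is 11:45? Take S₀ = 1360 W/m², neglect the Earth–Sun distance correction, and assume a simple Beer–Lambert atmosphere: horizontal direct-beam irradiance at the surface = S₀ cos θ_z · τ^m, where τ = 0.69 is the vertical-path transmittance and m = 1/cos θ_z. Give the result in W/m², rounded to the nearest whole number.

Hour angle H = 15° × (11.75 − 12) = -3.75°.
cos θ_z = sin(-21.9°) sin(15.7°) + cos(-21.9°) cos(15.7°) cos(-3.75°) = -0.1009 + 0.8913 = 0.7904.
Air mass m = 1/cos θ_z = 1/0.7904 = 1.265; τ^m = 0.69^1.265 = 0.6254.
Surface direct beam = 1360 × 0.7904 × 0.6254 = 672.27 W/m².

672 W/m²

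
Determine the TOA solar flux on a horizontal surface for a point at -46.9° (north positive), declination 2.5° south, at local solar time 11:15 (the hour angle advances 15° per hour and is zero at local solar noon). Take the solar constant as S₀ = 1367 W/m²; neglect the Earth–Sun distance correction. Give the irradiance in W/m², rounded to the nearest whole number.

Hour angle H = 15° × (11.25 − 12) = -11.25°.
cos θ_z = sin(-46.9°) sin(-2.5°) + cos(-46.9°) cos(-2.5°) cos(-11.25°) = 0.0318 + 0.6695 = 0.7013.
Top-of-atmosphere irradiance = S₀ cos θ_z = 1367 × 0.7013 = 958.68 W/m².

959 W/m²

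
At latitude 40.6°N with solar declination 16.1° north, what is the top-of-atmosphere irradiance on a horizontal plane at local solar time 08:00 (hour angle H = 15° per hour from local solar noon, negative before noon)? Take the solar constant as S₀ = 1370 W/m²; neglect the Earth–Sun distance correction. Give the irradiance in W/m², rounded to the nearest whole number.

747 W/m²

Hour angle H = 15° × (8 − 12) = -60.00°.
With φ = 40.6°, δ = 16.1°, H = -60.00°: sin φ sin δ = 0.1805, cos φ cos δ cos H = 0.3647, so cos θ_z = 0.5452.
Top-of-atmosphere irradiance = S₀ cos θ_z = 1370 × 0.5452 = 746.92 W/m².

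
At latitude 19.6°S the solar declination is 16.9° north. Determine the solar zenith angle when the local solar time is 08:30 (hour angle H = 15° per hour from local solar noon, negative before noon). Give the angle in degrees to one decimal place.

63.2°

Hour angle H = 15° × (8.5 − 12) = -52.50°.
cos θ_z = sin(-19.6°) sin(16.9°) + cos(-19.6°) cos(16.9°) cos(-52.50°) = -0.0975 + 0.5487 = 0.4512.
θ_z = arccos(0.4512) = 63.18°.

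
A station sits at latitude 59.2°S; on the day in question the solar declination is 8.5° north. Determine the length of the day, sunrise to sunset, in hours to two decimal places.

10.06 hours

−tan φ tan δ = −(-1.6775)(0.1495) = 0.2508; H_s = arccos(0.2508) = 75.48°.
Day length = 2 H_s / 15° h⁻¹ = 150.96° / 15 = 10.064 h.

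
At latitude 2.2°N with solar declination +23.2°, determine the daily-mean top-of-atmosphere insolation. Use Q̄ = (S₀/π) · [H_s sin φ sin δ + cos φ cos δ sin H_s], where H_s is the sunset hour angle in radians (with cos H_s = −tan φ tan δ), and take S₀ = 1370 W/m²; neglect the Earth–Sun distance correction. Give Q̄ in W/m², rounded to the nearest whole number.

411 W/m²

−tan φ tan δ = −(0.0384)(0.4286) = -0.0165; H_s = arccos(-0.0165) = 90.95°. In radians, H_s = 1.5874.
H_s sin φ sin δ = 1.5874 × 0.0384 × 0.3939 = 0.0240.
cos φ cos δ sin H_s = 0.9993 × 0.9191 × 0.9999 = 0.9184.
Q̄ = (1370/π) × (0.0240 + 0.9184) = 436.08 × 0.9424 = 410.96 W/m².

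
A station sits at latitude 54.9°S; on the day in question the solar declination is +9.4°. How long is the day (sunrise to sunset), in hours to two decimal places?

The sunset hour angle satisfies cos H_s = −tan φ tan δ = 0.2356, giving H_s = 76.37°.
Day length = 2 H_s / 15° h⁻¹ = 152.74° / 15 = 10.183 h.

10.18 hours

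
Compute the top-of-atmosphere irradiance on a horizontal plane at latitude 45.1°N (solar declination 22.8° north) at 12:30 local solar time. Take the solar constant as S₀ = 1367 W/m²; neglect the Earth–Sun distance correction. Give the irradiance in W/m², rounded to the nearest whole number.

Hour angle H = 15° × (12.5 − 12) = 7.50°.
With φ = 45.1°, δ = 22.8°, H = 7.50°: sin φ sin δ = 0.2745, cos φ cos δ cos H = 0.6452, so cos θ_z = 0.9197.
Top-of-atmosphere irradiance = S₀ cos θ_z = 1367 × 0.9197 = 1257.23 W/m².

1257 W/m²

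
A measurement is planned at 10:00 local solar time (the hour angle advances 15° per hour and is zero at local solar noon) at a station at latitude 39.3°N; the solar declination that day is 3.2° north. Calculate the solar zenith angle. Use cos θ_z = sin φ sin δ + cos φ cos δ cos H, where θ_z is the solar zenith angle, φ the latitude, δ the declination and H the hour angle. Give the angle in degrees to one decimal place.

45.2°

Hour angle H = 15° × (10 − 12) = -30.00°.
With φ = 39.3°, δ = 3.2°, H = -30.00°: sin φ sin δ = 0.0354, cos φ cos δ cos H = 0.6691, so cos θ_z = 0.7045.
θ_z = arccos(0.7045) = 45.21°.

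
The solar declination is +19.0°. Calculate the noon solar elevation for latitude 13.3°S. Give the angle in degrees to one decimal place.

At local solar noon the hour angle is zero, so the elevation is 90° − |φ − δ| = 90° − |-13.3° − (19.0°)| = 90° − 32.3° = 57.7°.

57.7°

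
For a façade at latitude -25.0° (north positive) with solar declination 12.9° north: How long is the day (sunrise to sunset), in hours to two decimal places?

11.18 hours

cos H_s = −tan(-25.0°) · tan(12.9°) = 0.1068, so H_s = arccos(0.1068) = 83.87°.
Day length = 2 H_s / 15° h⁻¹ = 167.74° / 15 = 11.183 h.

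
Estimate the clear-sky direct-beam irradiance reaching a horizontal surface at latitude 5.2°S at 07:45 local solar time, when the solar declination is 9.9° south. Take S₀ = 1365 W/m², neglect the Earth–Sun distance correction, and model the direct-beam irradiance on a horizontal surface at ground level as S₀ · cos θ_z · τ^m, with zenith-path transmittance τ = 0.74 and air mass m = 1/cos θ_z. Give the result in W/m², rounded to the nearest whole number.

314 W/m²

Hour angle H = 15° × (7.75 − 12) = -63.75°.
With φ = -5.2°, δ = -9.9°, H = -63.75°: sin φ sin δ = 0.0156, cos φ cos δ cos H = 0.4339, so cos θ_z = 0.4495.
Air mass m = 1/cos θ_z = 1/0.4495 = 2.225; τ^m = 0.74^2.225 = 0.5117.
Surface direct beam = 1365 × 0.4495 × 0.5117 = 313.96 W/m².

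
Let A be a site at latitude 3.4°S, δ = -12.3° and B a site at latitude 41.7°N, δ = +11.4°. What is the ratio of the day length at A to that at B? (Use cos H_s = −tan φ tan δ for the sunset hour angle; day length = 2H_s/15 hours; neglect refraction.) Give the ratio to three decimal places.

A: H_s = arccos(−tan -3.4° · tan -12.3°) = 90.74°, so 2H_s/15 = 12.0987 h.
B: H_s = arccos(−tan 41.7° · tan 11.4°) = 100.35°, so 2H_s/15 = 13.3800 h.
Ratio A/B = 12.0987 / 13.3800 = 0.9042.

0.904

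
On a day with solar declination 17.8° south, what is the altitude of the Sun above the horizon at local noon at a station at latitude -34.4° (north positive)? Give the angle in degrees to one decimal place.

73.4°

At local solar noon the hour angle is zero, so the elevation is 90° − |φ − δ| = 90° − |-34.4° − (-17.8°)| = 90° − 16.6° = 73.4°.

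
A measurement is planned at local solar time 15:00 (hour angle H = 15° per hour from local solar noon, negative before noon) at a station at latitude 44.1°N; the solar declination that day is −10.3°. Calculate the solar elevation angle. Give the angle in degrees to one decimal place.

22.0°

Hour angle H = 15° × (15 − 12) = 45.00°.
With φ = 44.1°, δ = -10.3°, H = 45.00°: sin φ sin δ = -0.1244, cos φ cos δ cos H = 0.4996, so cos θ_z = 0.3752.
θ_z = arccos(0.3752) = 67.96°, so the elevation is 90° − 67.96° = 22.04°.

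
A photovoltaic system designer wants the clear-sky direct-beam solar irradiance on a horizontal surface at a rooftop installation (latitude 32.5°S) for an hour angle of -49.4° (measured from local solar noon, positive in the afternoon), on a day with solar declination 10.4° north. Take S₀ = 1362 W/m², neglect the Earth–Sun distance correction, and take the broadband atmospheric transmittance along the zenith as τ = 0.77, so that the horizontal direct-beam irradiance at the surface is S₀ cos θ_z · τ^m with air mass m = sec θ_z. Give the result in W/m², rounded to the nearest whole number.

cos θ_z = sin φ sin δ + cos φ cos δ cos H = (-0.5373)(0.1805) + (0.8434)(0.9836)(0.6508) = 0.4429.
Air mass m = 1/cos θ_z = 1/0.4429 = 2.258; τ^m = 0.77^2.258 = 0.5542.
Surface direct beam = 1362 × 0.4429 × 0.5542 = 334.31 W/m².

334 W/m²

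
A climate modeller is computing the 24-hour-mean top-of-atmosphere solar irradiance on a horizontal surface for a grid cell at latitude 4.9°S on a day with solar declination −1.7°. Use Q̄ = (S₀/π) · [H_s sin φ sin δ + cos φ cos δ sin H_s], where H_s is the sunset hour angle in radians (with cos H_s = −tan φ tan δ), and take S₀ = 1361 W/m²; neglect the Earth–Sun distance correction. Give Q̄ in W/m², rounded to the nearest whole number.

433 W/m²

cos H_s = −tan(-4.9°) · tan(-1.7°) = -0.0025, so H_s = arccos(-0.0025) = 90.14°. In radians, H_s = 1.5732.
H_s sin φ sin δ = 1.5732 × -0.0854 × -0.0297 = 0.0040.
cos φ cos δ sin H_s = 0.9963 × 0.9996 × 1.0000 = 0.9959.
Q̄ = (1361/π) × (0.0040 + 0.9959) = 433.22 × 0.9999 = 433.18 W/m².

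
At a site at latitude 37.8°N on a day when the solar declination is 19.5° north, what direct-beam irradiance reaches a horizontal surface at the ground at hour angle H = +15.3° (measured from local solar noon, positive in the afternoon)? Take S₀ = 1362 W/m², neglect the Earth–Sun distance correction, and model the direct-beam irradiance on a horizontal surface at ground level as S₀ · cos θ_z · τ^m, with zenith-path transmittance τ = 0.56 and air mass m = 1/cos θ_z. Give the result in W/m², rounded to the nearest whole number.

With φ = 37.8°, δ = 19.5°, H = 15.30°: sin φ sin δ = 0.2046, cos φ cos δ cos H = 0.7184, so cos θ_z = 0.9230.
Air mass m = 1/cos θ_z = 1/0.9230 = 1.083; τ^m = 0.56^1.083 = 0.5337.
Surface direct beam = 1362 × 0.9230 × 0.5337 = 670.93 W/m².

671 W/m²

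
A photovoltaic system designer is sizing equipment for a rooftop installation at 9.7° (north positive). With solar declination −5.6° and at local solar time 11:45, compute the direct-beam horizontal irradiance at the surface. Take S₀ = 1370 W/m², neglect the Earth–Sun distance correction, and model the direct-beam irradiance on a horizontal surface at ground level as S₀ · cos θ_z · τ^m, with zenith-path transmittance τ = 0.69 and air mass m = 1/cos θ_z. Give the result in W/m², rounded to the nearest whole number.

897 W/m²

Hour angle H = 15° × (11.75 − 12) = -3.75°.
With φ = 9.7°, δ = -5.6°, H = -3.75°: sin φ sin δ = -0.0164, cos φ cos δ cos H = 0.9789, so cos θ_z = 0.9625.
Air mass m = 1/cos θ_z = 1/0.9625 = 1.039; τ^m = 0.69^1.039 = 0.6801.
Surface direct beam = 1370 × 0.9625 × 0.6801 = 896.80 W/m².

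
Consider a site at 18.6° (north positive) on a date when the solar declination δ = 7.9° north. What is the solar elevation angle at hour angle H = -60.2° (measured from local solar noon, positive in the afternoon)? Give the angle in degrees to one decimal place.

30.7°

cos θ_z = sin(18.6°) sin(7.9°) + cos(18.6°) cos(7.9°) cos(-60.20°) = 0.0438 + 0.4665 = 0.5103.
θ_z = arccos(0.5103) = 59.32°, so the elevation is 90° − 59.32° = 30.68°.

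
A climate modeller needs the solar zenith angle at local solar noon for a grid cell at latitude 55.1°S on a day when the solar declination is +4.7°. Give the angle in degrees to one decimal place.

At local solar noon the hour angle is zero, so the zenith angle is |φ − δ| = |-55.1° − (4.7°)| = 59.8°.

59.8°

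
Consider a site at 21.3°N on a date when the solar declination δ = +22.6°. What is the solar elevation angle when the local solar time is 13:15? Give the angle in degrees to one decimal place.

72.6°

Hour angle H = 15° × (13.25 − 12) = 18.75°.
cos θ_z = sin φ sin δ + cos φ cos δ cos H = (0.3633)(0.3843) + (0.9317)(0.9232)(0.9469) = 0.9541.
θ_z = arccos(0.9541) = 17.43°, so the elevation is 90° − 17.43° = 72.57°.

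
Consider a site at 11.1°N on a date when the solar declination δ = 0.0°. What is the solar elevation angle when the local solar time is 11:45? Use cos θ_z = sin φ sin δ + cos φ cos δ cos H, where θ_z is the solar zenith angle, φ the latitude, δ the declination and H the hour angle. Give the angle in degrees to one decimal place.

Hour angle H = 15° × (11.75 − 12) = -3.75°.
cos θ_z = sin(11.1°) sin(0.0°) + cos(11.1°) cos(0.0°) cos(-3.75°) = 0.0000 + 0.9792 = 0.9792.
θ_z = arccos(0.9792) = 11.71°, so the elevation is 90° − 11.71° = 78.29°.

78.3°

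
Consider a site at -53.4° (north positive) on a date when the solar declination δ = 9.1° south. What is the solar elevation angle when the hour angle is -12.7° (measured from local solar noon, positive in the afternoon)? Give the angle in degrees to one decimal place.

44.5°

cos θ_z = sin(-53.4°) sin(-9.1°) + cos(-53.4°) cos(-9.1°) cos(-12.70°) = 0.1270 + 0.5743 = 0.7013.
θ_z = arccos(0.7013) = 45.47°, so the elevation is 90° − 45.47° = 44.53°.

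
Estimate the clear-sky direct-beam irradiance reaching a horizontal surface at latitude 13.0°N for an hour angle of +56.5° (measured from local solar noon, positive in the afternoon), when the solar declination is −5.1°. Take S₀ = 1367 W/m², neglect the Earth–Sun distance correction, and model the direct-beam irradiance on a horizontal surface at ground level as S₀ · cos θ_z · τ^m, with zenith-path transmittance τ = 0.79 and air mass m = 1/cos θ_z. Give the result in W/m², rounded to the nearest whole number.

446 W/m²

cos θ_z = sin φ sin δ + cos φ cos δ cos H = (0.2250)(-0.0889) + (0.9744)(0.9960)(0.5519) = 0.5156.
Air mass m = 1/cos θ_z = 1/0.5156 = 1.939; τ^m = 0.79^1.939 = 0.6331.
Surface direct beam = 1367 × 0.5156 × 0.6331 = 446.22 W/m².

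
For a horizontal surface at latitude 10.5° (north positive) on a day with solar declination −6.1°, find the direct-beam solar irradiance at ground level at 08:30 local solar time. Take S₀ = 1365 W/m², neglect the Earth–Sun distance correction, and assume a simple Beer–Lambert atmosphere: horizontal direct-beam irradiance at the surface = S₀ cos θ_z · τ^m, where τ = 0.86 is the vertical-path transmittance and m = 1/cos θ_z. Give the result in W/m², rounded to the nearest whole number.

Hour angle H = 15° × (8.5 − 12) = -52.50°.
cos θ_z = sin φ sin δ + cos φ cos δ cos H = (0.1822)(-0.1063) + (0.9833)(0.9943)(0.6088) = 0.5759.
Air mass m = 1/cos θ_z = 1/0.5759 = 1.736; τ^m = 0.86^1.736 = 0.7696.
Surface direct beam = 1365 × 0.5759 × 0.7696 = 604.99 W/m².

605 W/m²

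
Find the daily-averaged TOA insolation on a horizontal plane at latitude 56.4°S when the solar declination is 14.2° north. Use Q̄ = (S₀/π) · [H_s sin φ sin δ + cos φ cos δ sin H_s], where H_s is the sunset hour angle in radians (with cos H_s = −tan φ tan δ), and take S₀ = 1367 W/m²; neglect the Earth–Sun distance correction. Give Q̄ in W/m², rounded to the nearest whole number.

111 W/m²

The sunset hour angle satisfies cos H_s = −tan φ tan δ = 0.3809, giving H_s = 67.61°. In radians, H_s = 1.1800.
H_s sin φ sin δ = 1.1800 × -0.8329 × 0.2453 = -0.2411.
cos φ cos δ sin H_s = 0.5534 × 0.9694 × 0.9246 = 0.4960.
Q̄ = (1367/π) × (-0.2411 + 0.4960) = 435.13 × 0.2549 = 110.91 W/m².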